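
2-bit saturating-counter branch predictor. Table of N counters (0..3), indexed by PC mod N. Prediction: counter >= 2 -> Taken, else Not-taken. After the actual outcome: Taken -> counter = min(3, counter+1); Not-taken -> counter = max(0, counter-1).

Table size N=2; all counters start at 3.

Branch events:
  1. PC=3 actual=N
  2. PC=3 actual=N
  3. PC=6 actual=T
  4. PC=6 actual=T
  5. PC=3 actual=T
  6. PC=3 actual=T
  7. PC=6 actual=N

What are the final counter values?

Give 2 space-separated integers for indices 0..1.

Ev 1: PC=3 idx=1 pred=T actual=N -> ctr[1]=2
Ev 2: PC=3 idx=1 pred=T actual=N -> ctr[1]=1
Ev 3: PC=6 idx=0 pred=T actual=T -> ctr[0]=3
Ev 4: PC=6 idx=0 pred=T actual=T -> ctr[0]=3
Ev 5: PC=3 idx=1 pred=N actual=T -> ctr[1]=2
Ev 6: PC=3 idx=1 pred=T actual=T -> ctr[1]=3
Ev 7: PC=6 idx=0 pred=T actual=N -> ctr[0]=2

Answer: 2 3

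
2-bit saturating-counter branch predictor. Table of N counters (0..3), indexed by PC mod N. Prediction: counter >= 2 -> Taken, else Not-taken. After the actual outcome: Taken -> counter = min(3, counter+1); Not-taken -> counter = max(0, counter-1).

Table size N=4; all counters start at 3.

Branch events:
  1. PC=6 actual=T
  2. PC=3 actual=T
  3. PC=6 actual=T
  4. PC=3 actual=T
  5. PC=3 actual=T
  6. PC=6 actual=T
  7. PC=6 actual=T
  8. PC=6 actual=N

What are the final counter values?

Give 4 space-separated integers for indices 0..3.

Ev 1: PC=6 idx=2 pred=T actual=T -> ctr[2]=3
Ev 2: PC=3 idx=3 pred=T actual=T -> ctr[3]=3
Ev 3: PC=6 idx=2 pred=T actual=T -> ctr[2]=3
Ev 4: PC=3 idx=3 pred=T actual=T -> ctr[3]=3
Ev 5: PC=3 idx=3 pred=T actual=T -> ctr[3]=3
Ev 6: PC=6 idx=2 pred=T actual=T -> ctr[2]=3
Ev 7: PC=6 idx=2 pred=T actual=T -> ctr[2]=3
Ev 8: PC=6 idx=2 pred=T actual=N -> ctr[2]=2

Answer: 3 3 2 3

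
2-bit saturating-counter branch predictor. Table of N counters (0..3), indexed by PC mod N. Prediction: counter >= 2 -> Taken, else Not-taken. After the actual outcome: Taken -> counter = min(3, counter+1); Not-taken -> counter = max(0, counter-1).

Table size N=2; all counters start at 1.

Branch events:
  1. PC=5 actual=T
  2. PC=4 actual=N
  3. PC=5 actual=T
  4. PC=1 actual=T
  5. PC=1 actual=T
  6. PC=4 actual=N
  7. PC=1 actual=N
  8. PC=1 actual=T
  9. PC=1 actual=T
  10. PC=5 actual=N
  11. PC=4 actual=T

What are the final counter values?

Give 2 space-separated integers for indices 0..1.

Ev 1: PC=5 idx=1 pred=N actual=T -> ctr[1]=2
Ev 2: PC=4 idx=0 pred=N actual=N -> ctr[0]=0
Ev 3: PC=5 idx=1 pred=T actual=T -> ctr[1]=3
Ev 4: PC=1 idx=1 pred=T actual=T -> ctr[1]=3
Ev 5: PC=1 idx=1 pred=T actual=T -> ctr[1]=3
Ev 6: PC=4 idx=0 pred=N actual=N -> ctr[0]=0
Ev 7: PC=1 idx=1 pred=T actual=N -> ctr[1]=2
Ev 8: PC=1 idx=1 pred=T actual=T -> ctr[1]=3
Ev 9: PC=1 idx=1 pred=T actual=T -> ctr[1]=3
Ev 10: PC=5 idx=1 pred=T actual=N -> ctr[1]=2
Ev 11: PC=4 idx=0 pred=N actual=T -> ctr[0]=1

Answer: 1 2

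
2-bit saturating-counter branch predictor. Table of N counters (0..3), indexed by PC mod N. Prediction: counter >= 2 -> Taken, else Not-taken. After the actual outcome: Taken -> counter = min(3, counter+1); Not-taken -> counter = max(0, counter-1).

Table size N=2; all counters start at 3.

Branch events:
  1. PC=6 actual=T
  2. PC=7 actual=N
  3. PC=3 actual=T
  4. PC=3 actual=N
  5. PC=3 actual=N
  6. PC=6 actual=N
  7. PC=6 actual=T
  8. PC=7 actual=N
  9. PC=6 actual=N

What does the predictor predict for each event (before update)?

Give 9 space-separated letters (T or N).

Answer: T T T T T T T N T

Derivation:
Ev 1: PC=6 idx=0 pred=T actual=T -> ctr[0]=3
Ev 2: PC=7 idx=1 pred=T actual=N -> ctr[1]=2
Ev 3: PC=3 idx=1 pred=T actual=T -> ctr[1]=3
Ev 4: PC=3 idx=1 pred=T actual=N -> ctr[1]=2
Ev 5: PC=3 idx=1 pred=T actual=N -> ctr[1]=1
Ev 6: PC=6 idx=0 pred=T actual=N -> ctr[0]=2
Ev 7: PC=6 idx=0 pred=T actual=T -> ctr[0]=3
Ev 8: PC=7 idx=1 pred=N actual=N -> ctr[1]=0
Ev 9: PC=6 idx=0 pred=T actual=N -> ctr[0]=2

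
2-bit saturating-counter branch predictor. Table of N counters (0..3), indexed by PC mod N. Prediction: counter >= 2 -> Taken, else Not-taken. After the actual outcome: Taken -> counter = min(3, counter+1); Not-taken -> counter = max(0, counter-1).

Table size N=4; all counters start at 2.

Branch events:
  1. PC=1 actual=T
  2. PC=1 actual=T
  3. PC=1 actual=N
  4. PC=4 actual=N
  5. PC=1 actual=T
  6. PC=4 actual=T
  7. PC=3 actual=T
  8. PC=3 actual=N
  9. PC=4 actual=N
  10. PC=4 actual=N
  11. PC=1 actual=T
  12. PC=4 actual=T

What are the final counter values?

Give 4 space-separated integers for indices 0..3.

Answer: 1 3 2 2

Derivation:
Ev 1: PC=1 idx=1 pred=T actual=T -> ctr[1]=3
Ev 2: PC=1 idx=1 pred=T actual=T -> ctr[1]=3
Ev 3: PC=1 idx=1 pred=T actual=N -> ctr[1]=2
Ev 4: PC=4 idx=0 pred=T actual=N -> ctr[0]=1
Ev 5: PC=1 idx=1 pred=T actual=T -> ctr[1]=3
Ev 6: PC=4 idx=0 pred=N actual=T -> ctr[0]=2
Ev 7: PC=3 idx=3 pred=T actual=T -> ctr[3]=3
Ev 8: PC=3 idx=3 pred=T actual=N -> ctr[3]=2
Ev 9: PC=4 idx=0 pred=T actual=N -> ctr[0]=1
Ev 10: PC=4 idx=0 pred=N actual=N -> ctr[0]=0
Ev 11: PC=1 idx=1 pred=T actual=T -> ctr[1]=3
Ev 12: PC=4 idx=0 pred=N actual=T -> ctr[0]=1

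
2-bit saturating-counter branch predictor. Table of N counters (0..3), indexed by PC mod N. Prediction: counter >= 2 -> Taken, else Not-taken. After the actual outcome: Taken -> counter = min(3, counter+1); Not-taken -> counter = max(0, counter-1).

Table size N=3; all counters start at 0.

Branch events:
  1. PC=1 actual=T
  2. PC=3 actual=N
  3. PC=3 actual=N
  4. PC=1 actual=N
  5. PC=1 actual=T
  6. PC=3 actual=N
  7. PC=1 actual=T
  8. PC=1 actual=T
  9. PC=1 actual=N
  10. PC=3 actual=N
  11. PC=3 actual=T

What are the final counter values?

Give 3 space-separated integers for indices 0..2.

Answer: 1 2 0

Derivation:
Ev 1: PC=1 idx=1 pred=N actual=T -> ctr[1]=1
Ev 2: PC=3 idx=0 pred=N actual=N -> ctr[0]=0
Ev 3: PC=3 idx=0 pred=N actual=N -> ctr[0]=0
Ev 4: PC=1 idx=1 pred=N actual=N -> ctr[1]=0
Ev 5: PC=1 idx=1 pred=N actual=T -> ctr[1]=1
Ev 6: PC=3 idx=0 pred=N actual=N -> ctr[0]=0
Ev 7: PC=1 idx=1 pred=N actual=T -> ctr[1]=2
Ev 8: PC=1 idx=1 pred=T actual=T -> ctr[1]=3
Ev 9: PC=1 idx=1 pred=T actual=N -> ctr[1]=2
Ev 10: PC=3 idx=0 pred=N actual=N -> ctr[0]=0
Ev 11: PC=3 idx=0 pred=N actual=T -> ctr[0]=1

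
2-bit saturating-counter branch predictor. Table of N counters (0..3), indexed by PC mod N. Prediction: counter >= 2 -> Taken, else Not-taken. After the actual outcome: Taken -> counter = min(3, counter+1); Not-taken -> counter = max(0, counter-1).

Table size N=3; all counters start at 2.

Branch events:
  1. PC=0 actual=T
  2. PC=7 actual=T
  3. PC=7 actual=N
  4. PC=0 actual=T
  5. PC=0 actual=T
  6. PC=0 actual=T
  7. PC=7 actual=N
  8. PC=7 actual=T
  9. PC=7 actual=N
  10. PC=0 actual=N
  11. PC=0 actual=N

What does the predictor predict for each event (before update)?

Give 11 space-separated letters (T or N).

Answer: T T T T T T T N T T T

Derivation:
Ev 1: PC=0 idx=0 pred=T actual=T -> ctr[0]=3
Ev 2: PC=7 idx=1 pred=T actual=T -> ctr[1]=3
Ev 3: PC=7 idx=1 pred=T actual=N -> ctr[1]=2
Ev 4: PC=0 idx=0 pred=T actual=T -> ctr[0]=3
Ev 5: PC=0 idx=0 pred=T actual=T -> ctr[0]=3
Ev 6: PC=0 idx=0 pred=T actual=T -> ctr[0]=3
Ev 7: PC=7 idx=1 pred=T actual=N -> ctr[1]=1
Ev 8: PC=7 idx=1 pred=N actual=T -> ctr[1]=2
Ev 9: PC=7 idx=1 pred=T actual=N -> ctr[1]=1
Ev 10: PC=0 idx=0 pred=T actual=N -> ctr[0]=2
Ev 11: PC=0 idx=0 pred=T actual=N -> ctr[0]=1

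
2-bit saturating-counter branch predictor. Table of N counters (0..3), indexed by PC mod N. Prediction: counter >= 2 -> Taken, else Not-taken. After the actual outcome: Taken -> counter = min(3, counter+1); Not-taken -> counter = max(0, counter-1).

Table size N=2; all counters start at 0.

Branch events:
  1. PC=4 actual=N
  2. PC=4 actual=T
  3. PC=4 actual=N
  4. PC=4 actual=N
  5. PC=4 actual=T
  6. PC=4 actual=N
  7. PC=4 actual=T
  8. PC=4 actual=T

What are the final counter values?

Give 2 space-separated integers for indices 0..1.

Ev 1: PC=4 idx=0 pred=N actual=N -> ctr[0]=0
Ev 2: PC=4 idx=0 pred=N actual=T -> ctr[0]=1
Ev 3: PC=4 idx=0 pred=N actual=N -> ctr[0]=0
Ev 4: PC=4 idx=0 pred=N actual=N -> ctr[0]=0
Ev 5: PC=4 idx=0 pred=N actual=T -> ctr[0]=1
Ev 6: PC=4 idx=0 pred=N actual=N -> ctr[0]=0
Ev 7: PC=4 idx=0 pred=N actual=T -> ctr[0]=1
Ev 8: PC=4 idx=0 pred=N actual=T -> ctr[0]=2

Answer: 2 0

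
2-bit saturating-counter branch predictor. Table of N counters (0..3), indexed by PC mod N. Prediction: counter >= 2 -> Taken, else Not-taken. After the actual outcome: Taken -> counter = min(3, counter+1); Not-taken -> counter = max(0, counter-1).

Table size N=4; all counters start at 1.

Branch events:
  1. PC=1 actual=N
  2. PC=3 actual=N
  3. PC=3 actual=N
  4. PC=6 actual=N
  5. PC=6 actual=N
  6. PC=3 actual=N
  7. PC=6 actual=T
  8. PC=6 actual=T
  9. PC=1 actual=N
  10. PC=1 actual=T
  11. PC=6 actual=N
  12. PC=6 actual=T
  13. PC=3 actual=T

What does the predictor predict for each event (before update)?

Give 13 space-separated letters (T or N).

Ev 1: PC=1 idx=1 pred=N actual=N -> ctr[1]=0
Ev 2: PC=3 idx=3 pred=N actual=N -> ctr[3]=0
Ev 3: PC=3 idx=3 pred=N actual=N -> ctr[3]=0
Ev 4: PC=6 idx=2 pred=N actual=N -> ctr[2]=0
Ev 5: PC=6 idx=2 pred=N actual=N -> ctr[2]=0
Ev 6: PC=3 idx=3 pred=N actual=N -> ctr[3]=0
Ev 7: PC=6 idx=2 pred=N actual=T -> ctr[2]=1
Ev 8: PC=6 idx=2 pred=N actual=T -> ctr[2]=2
Ev 9: PC=1 idx=1 pred=N actual=N -> ctr[1]=0
Ev 10: PC=1 idx=1 pred=N actual=T -> ctr[1]=1
Ev 11: PC=6 idx=2 pred=T actual=N -> ctr[2]=1
Ev 12: PC=6 idx=2 pred=N actual=T -> ctr[2]=2
Ev 13: PC=3 idx=3 pred=N actual=T -> ctr[3]=1

Answer: N N N N N N N N N N T N N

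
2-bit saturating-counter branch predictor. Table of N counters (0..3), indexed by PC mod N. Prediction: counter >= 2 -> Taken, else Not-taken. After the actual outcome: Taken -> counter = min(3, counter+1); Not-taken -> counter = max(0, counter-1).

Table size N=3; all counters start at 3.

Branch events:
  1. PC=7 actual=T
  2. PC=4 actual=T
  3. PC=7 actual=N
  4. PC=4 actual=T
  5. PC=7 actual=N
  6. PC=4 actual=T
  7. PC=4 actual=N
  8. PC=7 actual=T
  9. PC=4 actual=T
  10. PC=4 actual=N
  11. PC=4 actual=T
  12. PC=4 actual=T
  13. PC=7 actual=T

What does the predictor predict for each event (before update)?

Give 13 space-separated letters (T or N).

Ev 1: PC=7 idx=1 pred=T actual=T -> ctr[1]=3
Ev 2: PC=4 idx=1 pred=T actual=T -> ctr[1]=3
Ev 3: PC=7 idx=1 pred=T actual=N -> ctr[1]=2
Ev 4: PC=4 idx=1 pred=T actual=T -> ctr[1]=3
Ev 5: PC=7 idx=1 pred=T actual=N -> ctr[1]=2
Ev 6: PC=4 idx=1 pred=T actual=T -> ctr[1]=3
Ev 7: PC=4 idx=1 pred=T actual=N -> ctr[1]=2
Ev 8: PC=7 idx=1 pred=T actual=T -> ctr[1]=3
Ev 9: PC=4 idx=1 pred=T actual=T -> ctr[1]=3
Ev 10: PC=4 idx=1 pred=T actual=N -> ctr[1]=2
Ev 11: PC=4 idx=1 pred=T actual=T -> ctr[1]=3
Ev 12: PC=4 idx=1 pred=T actual=T -> ctr[1]=3
Ev 13: PC=7 idx=1 pred=T actual=T -> ctr[1]=3

Answer: T T T T T T T T T T T T T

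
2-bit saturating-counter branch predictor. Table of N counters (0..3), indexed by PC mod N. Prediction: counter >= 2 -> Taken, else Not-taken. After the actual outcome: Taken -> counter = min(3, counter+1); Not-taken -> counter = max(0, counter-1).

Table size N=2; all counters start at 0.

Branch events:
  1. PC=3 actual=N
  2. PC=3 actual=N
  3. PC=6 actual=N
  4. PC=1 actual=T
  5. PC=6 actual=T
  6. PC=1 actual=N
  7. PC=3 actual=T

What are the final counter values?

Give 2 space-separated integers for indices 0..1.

Answer: 1 1

Derivation:
Ev 1: PC=3 idx=1 pred=N actual=N -> ctr[1]=0
Ev 2: PC=3 idx=1 pred=N actual=N -> ctr[1]=0
Ev 3: PC=6 idx=0 pred=N actual=N -> ctr[0]=0
Ev 4: PC=1 idx=1 pred=N actual=T -> ctr[1]=1
Ev 5: PC=6 idx=0 pred=N actual=T -> ctr[0]=1
Ev 6: PC=1 idx=1 pred=N actual=N -> ctr[1]=0
Ev 7: PC=3 idx=1 pred=N actual=T -> ctr[1]=1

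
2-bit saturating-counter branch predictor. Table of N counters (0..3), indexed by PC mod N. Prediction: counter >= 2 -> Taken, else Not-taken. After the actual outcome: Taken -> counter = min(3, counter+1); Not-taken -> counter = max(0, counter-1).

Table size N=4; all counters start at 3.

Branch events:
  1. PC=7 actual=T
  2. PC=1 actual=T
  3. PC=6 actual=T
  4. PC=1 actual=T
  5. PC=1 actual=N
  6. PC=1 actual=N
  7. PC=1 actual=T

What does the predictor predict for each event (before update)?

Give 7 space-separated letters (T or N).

Answer: T T T T T T N

Derivation:
Ev 1: PC=7 idx=3 pred=T actual=T -> ctr[3]=3
Ev 2: PC=1 idx=1 pred=T actual=T -> ctr[1]=3
Ev 3: PC=6 idx=2 pred=T actual=T -> ctr[2]=3
Ev 4: PC=1 idx=1 pred=T actual=T -> ctr[1]=3
Ev 5: PC=1 idx=1 pred=T actual=N -> ctr[1]=2
Ev 6: PC=1 idx=1 pred=T actual=N -> ctr[1]=1
Ev 7: PC=1 idx=1 pred=N actual=T -> ctr[1]=2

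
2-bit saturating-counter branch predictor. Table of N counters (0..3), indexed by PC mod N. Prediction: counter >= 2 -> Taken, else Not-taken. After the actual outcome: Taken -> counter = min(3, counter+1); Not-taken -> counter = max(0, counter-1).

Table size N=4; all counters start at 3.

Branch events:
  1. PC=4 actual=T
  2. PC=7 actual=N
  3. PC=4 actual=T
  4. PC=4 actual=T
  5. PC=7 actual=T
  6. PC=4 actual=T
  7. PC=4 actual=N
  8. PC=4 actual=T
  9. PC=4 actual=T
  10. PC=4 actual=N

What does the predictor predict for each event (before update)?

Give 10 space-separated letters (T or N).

Ev 1: PC=4 idx=0 pred=T actual=T -> ctr[0]=3
Ev 2: PC=7 idx=3 pred=T actual=N -> ctr[3]=2
Ev 3: PC=4 idx=0 pred=T actual=T -> ctr[0]=3
Ev 4: PC=4 idx=0 pred=T actual=T -> ctr[0]=3
Ev 5: PC=7 idx=3 pred=T actual=T -> ctr[3]=3
Ev 6: PC=4 idx=0 pred=T actual=T -> ctr[0]=3
Ev 7: PC=4 idx=0 pred=T actual=N -> ctr[0]=2
Ev 8: PC=4 idx=0 pred=T actual=T -> ctr[0]=3
Ev 9: PC=4 idx=0 pred=T actual=T -> ctr[0]=3
Ev 10: PC=4 idx=0 pred=T actual=N -> ctr[0]=2

Answer: T T T T T T T T T T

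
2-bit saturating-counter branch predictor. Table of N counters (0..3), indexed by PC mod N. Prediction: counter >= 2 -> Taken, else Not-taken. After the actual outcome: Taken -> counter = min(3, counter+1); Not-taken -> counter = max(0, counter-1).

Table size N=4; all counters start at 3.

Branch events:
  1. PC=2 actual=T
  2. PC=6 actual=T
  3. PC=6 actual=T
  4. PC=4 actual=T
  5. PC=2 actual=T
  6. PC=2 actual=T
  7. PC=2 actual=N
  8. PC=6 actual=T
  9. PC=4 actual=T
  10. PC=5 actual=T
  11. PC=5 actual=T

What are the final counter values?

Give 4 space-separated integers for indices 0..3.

Answer: 3 3 3 3

Derivation:
Ev 1: PC=2 idx=2 pred=T actual=T -> ctr[2]=3
Ev 2: PC=6 idx=2 pred=T actual=T -> ctr[2]=3
Ev 3: PC=6 idx=2 pred=T actual=T -> ctr[2]=3
Ev 4: PC=4 idx=0 pred=T actual=T -> ctr[0]=3
Ev 5: PC=2 idx=2 pred=T actual=T -> ctr[2]=3
Ev 6: PC=2 idx=2 pred=T actual=T -> ctr[2]=3
Ev 7: PC=2 idx=2 pred=T actual=N -> ctr[2]=2
Ev 8: PC=6 idx=2 pred=T actual=T -> ctr[2]=3
Ev 9: PC=4 idx=0 pred=T actual=T -> ctr[0]=3
Ev 10: PC=5 idx=1 pred=T actual=T -> ctr[1]=3
Ev 11: PC=5 idx=1 pred=T actual=T -> ctr[1]=3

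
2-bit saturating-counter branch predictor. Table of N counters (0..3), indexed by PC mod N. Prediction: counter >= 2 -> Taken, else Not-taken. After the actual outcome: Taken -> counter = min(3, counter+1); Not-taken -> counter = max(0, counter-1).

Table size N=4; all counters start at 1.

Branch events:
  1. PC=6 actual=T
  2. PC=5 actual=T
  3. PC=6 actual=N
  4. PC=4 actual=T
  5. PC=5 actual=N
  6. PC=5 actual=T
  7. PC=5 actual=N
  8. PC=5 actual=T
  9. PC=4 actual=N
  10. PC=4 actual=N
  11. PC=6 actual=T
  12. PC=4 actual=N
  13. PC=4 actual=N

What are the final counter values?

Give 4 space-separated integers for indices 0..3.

Answer: 0 2 2 1

Derivation:
Ev 1: PC=6 idx=2 pred=N actual=T -> ctr[2]=2
Ev 2: PC=5 idx=1 pred=N actual=T -> ctr[1]=2
Ev 3: PC=6 idx=2 pred=T actual=N -> ctr[2]=1
Ev 4: PC=4 idx=0 pred=N actual=T -> ctr[0]=2
Ev 5: PC=5 idx=1 pred=T actual=N -> ctr[1]=1
Ev 6: PC=5 idx=1 pred=N actual=T -> ctr[1]=2
Ev 7: PC=5 idx=1 pred=T actual=N -> ctr[1]=1
Ev 8: PC=5 idx=1 pred=N actual=T -> ctr[1]=2
Ev 9: PC=4 idx=0 pred=T actual=N -> ctr[0]=1
Ev 10: PC=4 idx=0 pred=N actual=N -> ctr[0]=0
Ev 11: PC=6 idx=2 pred=N actual=T -> ctr[2]=2
Ev 12: PC=4 idx=0 pred=N actual=N -> ctr[0]=0
Ev 13: PC=4 idx=0 pred=N actual=N -> ctr[0]=0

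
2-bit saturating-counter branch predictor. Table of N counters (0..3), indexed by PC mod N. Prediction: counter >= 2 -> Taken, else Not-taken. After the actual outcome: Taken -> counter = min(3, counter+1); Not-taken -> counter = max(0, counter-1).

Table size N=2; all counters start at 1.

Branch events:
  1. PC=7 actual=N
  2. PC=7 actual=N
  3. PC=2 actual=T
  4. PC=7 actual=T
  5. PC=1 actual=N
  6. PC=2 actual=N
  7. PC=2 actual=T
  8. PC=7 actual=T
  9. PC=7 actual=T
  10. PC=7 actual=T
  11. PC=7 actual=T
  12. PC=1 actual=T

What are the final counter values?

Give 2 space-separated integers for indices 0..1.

Ev 1: PC=7 idx=1 pred=N actual=N -> ctr[1]=0
Ev 2: PC=7 idx=1 pred=N actual=N -> ctr[1]=0
Ev 3: PC=2 idx=0 pred=N actual=T -> ctr[0]=2
Ev 4: PC=7 idx=1 pred=N actual=T -> ctr[1]=1
Ev 5: PC=1 idx=1 pred=N actual=N -> ctr[1]=0
Ev 6: PC=2 idx=0 pred=T actual=N -> ctr[0]=1
Ev 7: PC=2 idx=0 pred=N actual=T -> ctr[0]=2
Ev 8: PC=7 idx=1 pred=N actual=T -> ctr[1]=1
Ev 9: PC=7 idx=1 pred=N actual=T -> ctr[1]=2
Ev 10: PC=7 idx=1 pred=T actual=T -> ctr[1]=3
Ev 11: PC=7 idx=1 pred=T actual=T -> ctr[1]=3
Ev 12: PC=1 idx=1 pred=T actual=T -> ctr[1]=3

Answer: 2 3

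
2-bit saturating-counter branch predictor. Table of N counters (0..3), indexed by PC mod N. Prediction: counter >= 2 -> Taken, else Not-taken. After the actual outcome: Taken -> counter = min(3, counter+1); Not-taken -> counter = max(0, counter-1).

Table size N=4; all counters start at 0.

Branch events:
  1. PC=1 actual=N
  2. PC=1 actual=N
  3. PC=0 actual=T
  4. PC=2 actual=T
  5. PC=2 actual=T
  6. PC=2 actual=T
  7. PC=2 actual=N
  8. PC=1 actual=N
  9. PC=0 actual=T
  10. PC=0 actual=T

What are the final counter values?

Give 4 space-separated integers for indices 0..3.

Answer: 3 0 2 0

Derivation:
Ev 1: PC=1 idx=1 pred=N actual=N -> ctr[1]=0
Ev 2: PC=1 idx=1 pred=N actual=N -> ctr[1]=0
Ev 3: PC=0 idx=0 pred=N actual=T -> ctr[0]=1
Ev 4: PC=2 idx=2 pred=N actual=T -> ctr[2]=1
Ev 5: PC=2 idx=2 pred=N actual=T -> ctr[2]=2
Ev 6: PC=2 idx=2 pred=T actual=T -> ctr[2]=3
Ev 7: PC=2 idx=2 pred=T actual=N -> ctr[2]=2
Ev 8: PC=1 idx=1 pred=N actual=N -> ctr[1]=0
Ev 9: PC=0 idx=0 pred=N actual=T -> ctr[0]=2
Ev 10: PC=0 idx=0 pred=T actual=T -> ctr[0]=3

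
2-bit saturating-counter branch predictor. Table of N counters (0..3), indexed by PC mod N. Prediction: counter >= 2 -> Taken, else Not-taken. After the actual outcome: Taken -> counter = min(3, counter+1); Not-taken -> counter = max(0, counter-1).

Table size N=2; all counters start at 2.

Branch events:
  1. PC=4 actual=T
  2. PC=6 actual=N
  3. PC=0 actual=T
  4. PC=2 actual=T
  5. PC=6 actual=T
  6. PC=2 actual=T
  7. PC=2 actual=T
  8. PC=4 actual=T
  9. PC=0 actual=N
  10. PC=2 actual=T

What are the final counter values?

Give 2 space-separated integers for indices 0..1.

Answer: 3 2

Derivation:
Ev 1: PC=4 idx=0 pred=T actual=T -> ctr[0]=3
Ev 2: PC=6 idx=0 pred=T actual=N -> ctr[0]=2
Ev 3: PC=0 idx=0 pred=T actual=T -> ctr[0]=3
Ev 4: PC=2 idx=0 pred=T actual=T -> ctr[0]=3
Ev 5: PC=6 idx=0 pred=T actual=T -> ctr[0]=3
Ev 6: PC=2 idx=0 pred=T actual=T -> ctr[0]=3
Ev 7: PC=2 idx=0 pred=T actual=T -> ctr[0]=3
Ev 8: PC=4 idx=0 pred=T actual=T -> ctr[0]=3
Ev 9: PC=0 idx=0 pred=T actual=N -> ctr[0]=2
Ev 10: PC=2 idx=0 pred=T actual=T -> ctr[0]=3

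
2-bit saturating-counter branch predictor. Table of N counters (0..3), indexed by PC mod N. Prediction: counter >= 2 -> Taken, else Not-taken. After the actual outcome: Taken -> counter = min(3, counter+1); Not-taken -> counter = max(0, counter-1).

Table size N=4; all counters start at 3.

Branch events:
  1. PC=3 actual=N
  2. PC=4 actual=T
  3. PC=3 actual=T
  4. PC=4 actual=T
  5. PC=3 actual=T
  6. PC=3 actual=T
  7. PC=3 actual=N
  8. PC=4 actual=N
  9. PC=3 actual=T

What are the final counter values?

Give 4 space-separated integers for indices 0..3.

Ev 1: PC=3 idx=3 pred=T actual=N -> ctr[3]=2
Ev 2: PC=4 idx=0 pred=T actual=T -> ctr[0]=3
Ev 3: PC=3 idx=3 pred=T actual=T -> ctr[3]=3
Ev 4: PC=4 idx=0 pred=T actual=T -> ctr[0]=3
Ev 5: PC=3 idx=3 pred=T actual=T -> ctr[3]=3
Ev 6: PC=3 idx=3 pred=T actual=T -> ctr[3]=3
Ev 7: PC=3 idx=3 pred=T actual=N -> ctr[3]=2
Ev 8: PC=4 idx=0 pred=T actual=N -> ctr[0]=2
Ev 9: PC=3 idx=3 pred=T actual=T -> ctr[3]=3

Answer: 2 3 3 3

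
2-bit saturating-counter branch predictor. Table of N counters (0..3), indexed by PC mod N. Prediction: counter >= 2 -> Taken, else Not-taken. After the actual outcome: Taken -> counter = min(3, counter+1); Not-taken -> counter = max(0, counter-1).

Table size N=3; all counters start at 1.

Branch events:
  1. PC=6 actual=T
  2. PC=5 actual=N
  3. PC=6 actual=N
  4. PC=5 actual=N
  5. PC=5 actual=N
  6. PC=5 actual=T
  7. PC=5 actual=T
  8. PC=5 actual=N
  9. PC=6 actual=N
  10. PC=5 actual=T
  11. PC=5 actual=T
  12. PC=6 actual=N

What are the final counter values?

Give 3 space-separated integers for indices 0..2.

Ev 1: PC=6 idx=0 pred=N actual=T -> ctr[0]=2
Ev 2: PC=5 idx=2 pred=N actual=N -> ctr[2]=0
Ev 3: PC=6 idx=0 pred=T actual=N -> ctr[0]=1
Ev 4: PC=5 idx=2 pred=N actual=N -> ctr[2]=0
Ev 5: PC=5 idx=2 pred=N actual=N -> ctr[2]=0
Ev 6: PC=5 idx=2 pred=N actual=T -> ctr[2]=1
Ev 7: PC=5 idx=2 pred=N actual=T -> ctr[2]=2
Ev 8: PC=5 idx=2 pred=T actual=N -> ctr[2]=1
Ev 9: PC=6 idx=0 pred=N actual=N -> ctr[0]=0
Ev 10: PC=5 idx=2 pred=N actual=T -> ctr[2]=2
Ev 11: PC=5 idx=2 pred=T actual=T -> ctr[2]=3
Ev 12: PC=6 idx=0 pred=N actual=N -> ctr[0]=0

Answer: 0 1 3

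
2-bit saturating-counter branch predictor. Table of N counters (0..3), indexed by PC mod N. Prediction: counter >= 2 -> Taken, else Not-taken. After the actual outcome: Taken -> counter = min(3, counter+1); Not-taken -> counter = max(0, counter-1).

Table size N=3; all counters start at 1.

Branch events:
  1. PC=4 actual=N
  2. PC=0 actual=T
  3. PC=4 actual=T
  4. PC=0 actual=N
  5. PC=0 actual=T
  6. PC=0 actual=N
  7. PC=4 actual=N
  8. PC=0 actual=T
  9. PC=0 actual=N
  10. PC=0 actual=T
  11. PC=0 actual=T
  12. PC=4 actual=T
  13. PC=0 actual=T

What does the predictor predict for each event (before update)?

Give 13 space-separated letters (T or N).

Ev 1: PC=4 idx=1 pred=N actual=N -> ctr[1]=0
Ev 2: PC=0 idx=0 pred=N actual=T -> ctr[0]=2
Ev 3: PC=4 idx=1 pred=N actual=T -> ctr[1]=1
Ev 4: PC=0 idx=0 pred=T actual=N -> ctr[0]=1
Ev 5: PC=0 idx=0 pred=N actual=T -> ctr[0]=2
Ev 6: PC=0 idx=0 pred=T actual=N -> ctr[0]=1
Ev 7: PC=4 idx=1 pred=N actual=N -> ctr[1]=0
Ev 8: PC=0 idx=0 pred=N actual=T -> ctr[0]=2
Ev 9: PC=0 idx=0 pred=T actual=N -> ctr[0]=1
Ev 10: PC=0 idx=0 pred=N actual=T -> ctr[0]=2
Ev 11: PC=0 idx=0 pred=T actual=T -> ctr[0]=3
Ev 12: PC=4 idx=1 pred=N actual=T -> ctr[1]=1
Ev 13: PC=0 idx=0 pred=T actual=T -> ctr[0]=3

Answer: N N N T N T N N T N T N T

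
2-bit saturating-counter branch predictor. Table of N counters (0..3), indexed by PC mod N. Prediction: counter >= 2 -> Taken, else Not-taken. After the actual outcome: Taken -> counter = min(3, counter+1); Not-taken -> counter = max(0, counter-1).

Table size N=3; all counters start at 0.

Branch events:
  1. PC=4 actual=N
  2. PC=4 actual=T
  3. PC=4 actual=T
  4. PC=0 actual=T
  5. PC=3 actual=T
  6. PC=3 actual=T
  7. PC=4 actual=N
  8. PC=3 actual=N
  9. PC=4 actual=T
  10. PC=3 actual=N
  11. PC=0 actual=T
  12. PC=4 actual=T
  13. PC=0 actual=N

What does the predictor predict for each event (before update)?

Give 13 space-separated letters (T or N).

Ev 1: PC=4 idx=1 pred=N actual=N -> ctr[1]=0
Ev 2: PC=4 idx=1 pred=N actual=T -> ctr[1]=1
Ev 3: PC=4 idx=1 pred=N actual=T -> ctr[1]=2
Ev 4: PC=0 idx=0 pred=N actual=T -> ctr[0]=1
Ev 5: PC=3 idx=0 pred=N actual=T -> ctr[0]=2
Ev 6: PC=3 idx=0 pred=T actual=T -> ctr[0]=3
Ev 7: PC=4 idx=1 pred=T actual=N -> ctr[1]=1
Ev 8: PC=3 idx=0 pred=T actual=N -> ctr[0]=2
Ev 9: PC=4 idx=1 pred=N actual=T -> ctr[1]=2
Ev 10: PC=3 idx=0 pred=T actual=N -> ctr[0]=1
Ev 11: PC=0 idx=0 pred=N actual=T -> ctr[0]=2
Ev 12: PC=4 idx=1 pred=T actual=T -> ctr[1]=3
Ev 13: PC=0 idx=0 pred=T actual=N -> ctr[0]=1

Answer: N N N N N T T T N T N T T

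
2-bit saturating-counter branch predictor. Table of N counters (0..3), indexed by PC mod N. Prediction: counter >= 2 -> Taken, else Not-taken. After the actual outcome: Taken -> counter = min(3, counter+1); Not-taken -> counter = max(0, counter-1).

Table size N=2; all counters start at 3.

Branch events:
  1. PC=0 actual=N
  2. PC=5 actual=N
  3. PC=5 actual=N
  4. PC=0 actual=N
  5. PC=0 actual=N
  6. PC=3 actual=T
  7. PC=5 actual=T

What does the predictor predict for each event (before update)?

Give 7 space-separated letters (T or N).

Ev 1: PC=0 idx=0 pred=T actual=N -> ctr[0]=2
Ev 2: PC=5 idx=1 pred=T actual=N -> ctr[1]=2
Ev 3: PC=5 idx=1 pred=T actual=N -> ctr[1]=1
Ev 4: PC=0 idx=0 pred=T actual=N -> ctr[0]=1
Ev 5: PC=0 idx=0 pred=N actual=N -> ctr[0]=0
Ev 6: PC=3 idx=1 pred=N actual=T -> ctr[1]=2
Ev 7: PC=5 idx=1 pred=T actual=T -> ctr[1]=3

Answer: T T T T N N T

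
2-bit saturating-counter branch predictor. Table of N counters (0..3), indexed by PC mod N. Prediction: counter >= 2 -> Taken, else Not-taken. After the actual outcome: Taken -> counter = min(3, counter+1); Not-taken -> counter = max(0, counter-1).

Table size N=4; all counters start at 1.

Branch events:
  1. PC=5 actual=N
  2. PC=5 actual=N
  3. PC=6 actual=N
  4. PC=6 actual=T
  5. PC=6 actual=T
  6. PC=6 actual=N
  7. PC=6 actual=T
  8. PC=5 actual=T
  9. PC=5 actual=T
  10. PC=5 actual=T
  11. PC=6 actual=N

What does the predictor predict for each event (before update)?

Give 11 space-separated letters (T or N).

Ev 1: PC=5 idx=1 pred=N actual=N -> ctr[1]=0
Ev 2: PC=5 idx=1 pred=N actual=N -> ctr[1]=0
Ev 3: PC=6 idx=2 pred=N actual=N -> ctr[2]=0
Ev 4: PC=6 idx=2 pred=N actual=T -> ctr[2]=1
Ev 5: PC=6 idx=2 pred=N actual=T -> ctr[2]=2
Ev 6: PC=6 idx=2 pred=T actual=N -> ctr[2]=1
Ev 7: PC=6 idx=2 pred=N actual=T -> ctr[2]=2
Ev 8: PC=5 idx=1 pred=N actual=T -> ctr[1]=1
Ev 9: PC=5 idx=1 pred=N actual=T -> ctr[1]=2
Ev 10: PC=5 idx=1 pred=T actual=T -> ctr[1]=3
Ev 11: PC=6 idx=2 pred=T actual=N -> ctr[2]=1

Answer: N N N N N T N N N T T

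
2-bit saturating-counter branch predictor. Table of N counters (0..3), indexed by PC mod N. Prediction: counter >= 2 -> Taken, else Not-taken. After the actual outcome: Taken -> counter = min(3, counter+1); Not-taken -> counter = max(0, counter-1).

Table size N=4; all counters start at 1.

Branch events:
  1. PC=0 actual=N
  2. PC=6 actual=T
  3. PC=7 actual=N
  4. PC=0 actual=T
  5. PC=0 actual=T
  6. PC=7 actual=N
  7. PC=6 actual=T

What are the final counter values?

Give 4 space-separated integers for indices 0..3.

Ev 1: PC=0 idx=0 pred=N actual=N -> ctr[0]=0
Ev 2: PC=6 idx=2 pred=N actual=T -> ctr[2]=2
Ev 3: PC=7 idx=3 pred=N actual=N -> ctr[3]=0
Ev 4: PC=0 idx=0 pred=N actual=T -> ctr[0]=1
Ev 5: PC=0 idx=0 pred=N actual=T -> ctr[0]=2
Ev 6: PC=7 idx=3 pred=N actual=N -> ctr[3]=0
Ev 7: PC=6 idx=2 pred=T actual=T -> ctr[2]=3

Answer: 2 1 3 0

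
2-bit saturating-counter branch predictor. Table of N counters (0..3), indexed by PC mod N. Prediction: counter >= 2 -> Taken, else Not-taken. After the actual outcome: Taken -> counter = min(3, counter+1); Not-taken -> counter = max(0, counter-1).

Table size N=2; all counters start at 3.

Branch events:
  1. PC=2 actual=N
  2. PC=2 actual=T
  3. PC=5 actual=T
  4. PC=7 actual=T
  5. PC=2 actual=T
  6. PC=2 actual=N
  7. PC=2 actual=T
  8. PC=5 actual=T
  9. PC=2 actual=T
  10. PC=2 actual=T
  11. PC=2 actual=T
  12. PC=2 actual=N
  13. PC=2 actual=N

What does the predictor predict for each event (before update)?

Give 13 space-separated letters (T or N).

Ev 1: PC=2 idx=0 pred=T actual=N -> ctr[0]=2
Ev 2: PC=2 idx=0 pred=T actual=T -> ctr[0]=3
Ev 3: PC=5 idx=1 pred=T actual=T -> ctr[1]=3
Ev 4: PC=7 idx=1 pred=T actual=T -> ctr[1]=3
Ev 5: PC=2 idx=0 pred=T actual=T -> ctr[0]=3
Ev 6: PC=2 idx=0 pred=T actual=N -> ctr[0]=2
Ev 7: PC=2 idx=0 pred=T actual=T -> ctr[0]=3
Ev 8: PC=5 idx=1 pred=T actual=T -> ctr[1]=3
Ev 9: PC=2 idx=0 pred=T actual=T -> ctr[0]=3
Ev 10: PC=2 idx=0 pred=T actual=T -> ctr[0]=3
Ev 11: PC=2 idx=0 pred=T actual=T -> ctr[0]=3
Ev 12: PC=2 idx=0 pred=T actual=N -> ctr[0]=2
Ev 13: PC=2 idx=0 pred=T actual=N -> ctr[0]=1

Answer: T T T T T T T T T T T T T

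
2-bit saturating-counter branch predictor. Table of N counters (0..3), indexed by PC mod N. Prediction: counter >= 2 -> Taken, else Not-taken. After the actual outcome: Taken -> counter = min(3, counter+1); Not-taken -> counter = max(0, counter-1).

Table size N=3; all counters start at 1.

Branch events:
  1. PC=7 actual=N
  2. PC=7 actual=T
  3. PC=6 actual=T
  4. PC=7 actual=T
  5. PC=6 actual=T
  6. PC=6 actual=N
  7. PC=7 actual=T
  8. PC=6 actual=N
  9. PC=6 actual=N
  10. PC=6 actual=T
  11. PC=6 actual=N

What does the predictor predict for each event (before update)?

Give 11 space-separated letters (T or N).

Ev 1: PC=7 idx=1 pred=N actual=N -> ctr[1]=0
Ev 2: PC=7 idx=1 pred=N actual=T -> ctr[1]=1
Ev 3: PC=6 idx=0 pred=N actual=T -> ctr[0]=2
Ev 4: PC=7 idx=1 pred=N actual=T -> ctr[1]=2
Ev 5: PC=6 idx=0 pred=T actual=T -> ctr[0]=3
Ev 6: PC=6 idx=0 pred=T actual=N -> ctr[0]=2
Ev 7: PC=7 idx=1 pred=T actual=T -> ctr[1]=3
Ev 8: PC=6 idx=0 pred=T actual=N -> ctr[0]=1
Ev 9: PC=6 idx=0 pred=N actual=N -> ctr[0]=0
Ev 10: PC=6 idx=0 pred=N actual=T -> ctr[0]=1
Ev 11: PC=6 idx=0 pred=N actual=N -> ctr[0]=0

Answer: N N N N T T T T N N N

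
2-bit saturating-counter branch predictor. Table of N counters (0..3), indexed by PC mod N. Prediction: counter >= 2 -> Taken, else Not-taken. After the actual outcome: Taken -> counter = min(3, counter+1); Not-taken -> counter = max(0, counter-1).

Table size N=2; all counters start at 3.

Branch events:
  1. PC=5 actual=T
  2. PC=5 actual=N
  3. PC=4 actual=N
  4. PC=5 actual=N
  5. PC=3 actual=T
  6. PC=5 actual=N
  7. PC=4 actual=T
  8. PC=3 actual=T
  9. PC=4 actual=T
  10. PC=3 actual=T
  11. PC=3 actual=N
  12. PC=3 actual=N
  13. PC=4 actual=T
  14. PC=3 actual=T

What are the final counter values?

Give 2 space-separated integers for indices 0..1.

Answer: 3 2

Derivation:
Ev 1: PC=5 idx=1 pred=T actual=T -> ctr[1]=3
Ev 2: PC=5 idx=1 pred=T actual=N -> ctr[1]=2
Ev 3: PC=4 idx=0 pred=T actual=N -> ctr[0]=2
Ev 4: PC=5 idx=1 pred=T actual=N -> ctr[1]=1
Ev 5: PC=3 idx=1 pred=N actual=T -> ctr[1]=2
Ev 6: PC=5 idx=1 pred=T actual=N -> ctr[1]=1
Ev 7: PC=4 idx=0 pred=T actual=T -> ctr[0]=3
Ev 8: PC=3 idx=1 pred=N actual=T -> ctr[1]=2
Ev 9: PC=4 idx=0 pred=T actual=T -> ctr[0]=3
Ev 10: PC=3 idx=1 pred=T actual=T -> ctr[1]=3
Ev 11: PC=3 idx=1 pred=T actual=N -> ctr[1]=2
Ev 12: PC=3 idx=1 pred=T actual=N -> ctr[1]=1
Ev 13: PC=4 idx=0 pred=T actual=T -> ctr[0]=3
Ev 14: PC=3 idx=1 pred=N actual=T -> ctr[1]=2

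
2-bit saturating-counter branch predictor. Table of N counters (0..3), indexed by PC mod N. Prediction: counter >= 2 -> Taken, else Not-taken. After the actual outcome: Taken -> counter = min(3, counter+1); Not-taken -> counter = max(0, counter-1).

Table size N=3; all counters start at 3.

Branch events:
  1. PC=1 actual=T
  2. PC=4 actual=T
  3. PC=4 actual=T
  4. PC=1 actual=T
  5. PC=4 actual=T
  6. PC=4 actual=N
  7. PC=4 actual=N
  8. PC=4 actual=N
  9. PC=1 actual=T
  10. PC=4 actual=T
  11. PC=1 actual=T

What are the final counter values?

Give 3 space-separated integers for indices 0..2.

Ev 1: PC=1 idx=1 pred=T actual=T -> ctr[1]=3
Ev 2: PC=4 idx=1 pred=T actual=T -> ctr[1]=3
Ev 3: PC=4 idx=1 pred=T actual=T -> ctr[1]=3
Ev 4: PC=1 idx=1 pred=T actual=T -> ctr[1]=3
Ev 5: PC=4 idx=1 pred=T actual=T -> ctr[1]=3
Ev 6: PC=4 idx=1 pred=T actual=N -> ctr[1]=2
Ev 7: PC=4 idx=1 pred=T actual=N -> ctr[1]=1
Ev 8: PC=4 idx=1 pred=N actual=N -> ctr[1]=0
Ev 9: PC=1 idx=1 pred=N actual=T -> ctr[1]=1
Ev 10: PC=4 idx=1 pred=N actual=T -> ctr[1]=2
Ev 11: PC=1 idx=1 pred=T actual=T -> ctr[1]=3

Answer: 3 3 3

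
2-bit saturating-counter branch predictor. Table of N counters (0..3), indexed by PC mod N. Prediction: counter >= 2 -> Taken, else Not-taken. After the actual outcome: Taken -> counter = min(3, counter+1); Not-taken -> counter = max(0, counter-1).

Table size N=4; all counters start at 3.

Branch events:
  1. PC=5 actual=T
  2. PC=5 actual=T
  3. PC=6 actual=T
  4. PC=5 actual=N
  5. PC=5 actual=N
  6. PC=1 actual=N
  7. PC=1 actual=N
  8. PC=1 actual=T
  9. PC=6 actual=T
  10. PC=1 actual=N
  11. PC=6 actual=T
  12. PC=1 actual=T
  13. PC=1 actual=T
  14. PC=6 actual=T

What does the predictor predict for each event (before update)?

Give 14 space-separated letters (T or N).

Answer: T T T T T N N N T N T N N T

Derivation:
Ev 1: PC=5 idx=1 pred=T actual=T -> ctr[1]=3
Ev 2: PC=5 idx=1 pred=T actual=T -> ctr[1]=3
Ev 3: PC=6 idx=2 pred=T actual=T -> ctr[2]=3
Ev 4: PC=5 idx=1 pred=T actual=N -> ctr[1]=2
Ev 5: PC=5 idx=1 pred=T actual=N -> ctr[1]=1
Ev 6: PC=1 idx=1 pred=N actual=N -> ctr[1]=0
Ev 7: PC=1 idx=1 pred=N actual=N -> ctr[1]=0
Ev 8: PC=1 idx=1 pred=N actual=T -> ctr[1]=1
Ev 9: PC=6 idx=2 pred=T actual=T -> ctr[2]=3
Ev 10: PC=1 idx=1 pred=N actual=N -> ctr[1]=0
Ev 11: PC=6 idx=2 pred=T actual=T -> ctr[2]=3
Ev 12: PC=1 idx=1 pred=N actual=T -> ctr[1]=1
Ev 13: PC=1 idx=1 pred=N actual=T -> ctr[1]=2
Ev 14: PC=6 idx=2 pred=T actual=T -> ctr[2]=3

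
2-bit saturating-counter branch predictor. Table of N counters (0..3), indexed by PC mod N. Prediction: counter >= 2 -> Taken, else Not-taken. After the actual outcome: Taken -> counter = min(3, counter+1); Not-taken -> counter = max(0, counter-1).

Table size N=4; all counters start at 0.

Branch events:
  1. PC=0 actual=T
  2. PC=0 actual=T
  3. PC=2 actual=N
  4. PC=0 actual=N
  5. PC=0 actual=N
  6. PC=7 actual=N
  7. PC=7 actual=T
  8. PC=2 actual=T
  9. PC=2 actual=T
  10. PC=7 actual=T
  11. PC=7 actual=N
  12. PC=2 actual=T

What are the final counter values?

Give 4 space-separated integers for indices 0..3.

Ev 1: PC=0 idx=0 pred=N actual=T -> ctr[0]=1
Ev 2: PC=0 idx=0 pred=N actual=T -> ctr[0]=2
Ev 3: PC=2 idx=2 pred=N actual=N -> ctr[2]=0
Ev 4: PC=0 idx=0 pred=T actual=N -> ctr[0]=1
Ev 5: PC=0 idx=0 pred=N actual=N -> ctr[0]=0
Ev 6: PC=7 idx=3 pred=N actual=N -> ctr[3]=0
Ev 7: PC=7 idx=3 pred=N actual=T -> ctr[3]=1
Ev 8: PC=2 idx=2 pred=N actual=T -> ctr[2]=1
Ev 9: PC=2 idx=2 pred=N actual=T -> ctr[2]=2
Ev 10: PC=7 idx=3 pred=N actual=T -> ctr[3]=2
Ev 11: PC=7 idx=3 pred=T actual=N -> ctr[3]=1
Ev 12: PC=2 idx=2 pred=T actual=T -> ctr[2]=3

Answer: 0 0 3 1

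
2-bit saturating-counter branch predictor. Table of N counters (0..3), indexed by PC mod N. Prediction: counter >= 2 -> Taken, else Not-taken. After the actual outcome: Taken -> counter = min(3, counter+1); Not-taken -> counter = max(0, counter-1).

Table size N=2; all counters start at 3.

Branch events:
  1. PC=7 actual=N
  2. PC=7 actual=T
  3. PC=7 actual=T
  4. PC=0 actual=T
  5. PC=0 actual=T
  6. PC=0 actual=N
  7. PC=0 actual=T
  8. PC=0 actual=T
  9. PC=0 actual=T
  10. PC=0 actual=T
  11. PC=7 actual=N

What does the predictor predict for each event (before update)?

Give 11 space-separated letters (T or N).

Answer: T T T T T T T T T T T

Derivation:
Ev 1: PC=7 idx=1 pred=T actual=N -> ctr[1]=2
Ev 2: PC=7 idx=1 pred=T actual=T -> ctr[1]=3
Ev 3: PC=7 idx=1 pred=T actual=T -> ctr[1]=3
Ev 4: PC=0 idx=0 pred=T actual=T -> ctr[0]=3
Ev 5: PC=0 idx=0 pred=T actual=T -> ctr[0]=3
Ev 6: PC=0 idx=0 pred=T actual=N -> ctr[0]=2
Ev 7: PC=0 idx=0 pred=T actual=T -> ctr[0]=3
Ev 8: PC=0 idx=0 pred=T actual=T -> ctr[0]=3
Ev 9: PC=0 idx=0 pred=T actual=T -> ctr[0]=3
Ev 10: PC=0 idx=0 pred=T actual=T -> ctr[0]=3
Ev 11: PC=7 idx=1 pred=T actual=N -> ctr[1]=2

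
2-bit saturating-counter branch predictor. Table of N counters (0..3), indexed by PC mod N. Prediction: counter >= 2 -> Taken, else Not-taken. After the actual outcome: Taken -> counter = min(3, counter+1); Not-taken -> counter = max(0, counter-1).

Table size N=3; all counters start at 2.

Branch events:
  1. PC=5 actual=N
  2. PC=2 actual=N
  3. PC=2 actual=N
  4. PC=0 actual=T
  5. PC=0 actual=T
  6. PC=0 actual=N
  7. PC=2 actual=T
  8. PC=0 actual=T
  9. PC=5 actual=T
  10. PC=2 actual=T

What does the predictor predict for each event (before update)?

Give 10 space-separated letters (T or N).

Answer: T N N T T T N T N T

Derivation:
Ev 1: PC=5 idx=2 pred=T actual=N -> ctr[2]=1
Ev 2: PC=2 idx=2 pred=N actual=N -> ctr[2]=0
Ev 3: PC=2 idx=2 pred=N actual=N -> ctr[2]=0
Ev 4: PC=0 idx=0 pred=T actual=T -> ctr[0]=3
Ev 5: PC=0 idx=0 pred=T actual=T -> ctr[0]=3
Ev 6: PC=0 idx=0 pred=T actual=N -> ctr[0]=2
Ev 7: PC=2 idx=2 pred=N actual=T -> ctr[2]=1
Ev 8: PC=0 idx=0 pred=T actual=T -> ctr[0]=3
Ev 9: PC=5 idx=2 pred=N actual=T -> ctr[2]=2
Ev 10: PC=2 idx=2 pred=T actual=T -> ctr[2]=3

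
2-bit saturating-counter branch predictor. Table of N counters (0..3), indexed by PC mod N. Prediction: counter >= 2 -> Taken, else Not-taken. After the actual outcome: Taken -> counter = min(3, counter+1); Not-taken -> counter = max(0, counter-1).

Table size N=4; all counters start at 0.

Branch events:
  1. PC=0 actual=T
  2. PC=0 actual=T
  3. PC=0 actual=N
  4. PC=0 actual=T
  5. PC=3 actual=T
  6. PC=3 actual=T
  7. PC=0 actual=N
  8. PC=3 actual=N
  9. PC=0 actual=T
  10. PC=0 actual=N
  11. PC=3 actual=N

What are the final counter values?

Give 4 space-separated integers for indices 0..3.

Ev 1: PC=0 idx=0 pred=N actual=T -> ctr[0]=1
Ev 2: PC=0 idx=0 pred=N actual=T -> ctr[0]=2
Ev 3: PC=0 idx=0 pred=T actual=N -> ctr[0]=1
Ev 4: PC=0 idx=0 pred=N actual=T -> ctr[0]=2
Ev 5: PC=3 idx=3 pred=N actual=T -> ctr[3]=1
Ev 6: PC=3 idx=3 pred=N actual=T -> ctr[3]=2
Ev 7: PC=0 idx=0 pred=T actual=N -> ctr[0]=1
Ev 8: PC=3 idx=3 pred=T actual=N -> ctr[3]=1
Ev 9: PC=0 idx=0 pred=N actual=T -> ctr[0]=2
Ev 10: PC=0 idx=0 pred=T actual=N -> ctr[0]=1
Ev 11: PC=3 idx=3 pred=N actual=N -> ctr[3]=0

Answer: 1 0 0 0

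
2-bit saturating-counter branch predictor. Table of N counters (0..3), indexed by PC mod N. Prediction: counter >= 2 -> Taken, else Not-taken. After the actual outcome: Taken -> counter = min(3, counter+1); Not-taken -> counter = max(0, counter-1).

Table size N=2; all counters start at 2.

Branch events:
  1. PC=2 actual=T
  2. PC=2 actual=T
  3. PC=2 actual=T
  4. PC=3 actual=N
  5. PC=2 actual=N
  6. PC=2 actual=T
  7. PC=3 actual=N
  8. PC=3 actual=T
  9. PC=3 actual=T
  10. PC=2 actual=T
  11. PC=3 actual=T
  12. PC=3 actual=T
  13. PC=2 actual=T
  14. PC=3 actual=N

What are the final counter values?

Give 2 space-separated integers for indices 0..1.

Answer: 3 2

Derivation:
Ev 1: PC=2 idx=0 pred=T actual=T -> ctr[0]=3
Ev 2: PC=2 idx=0 pred=T actual=T -> ctr[0]=3
Ev 3: PC=2 idx=0 pred=T actual=T -> ctr[0]=3
Ev 4: PC=3 idx=1 pred=T actual=N -> ctr[1]=1
Ev 5: PC=2 idx=0 pred=T actual=N -> ctr[0]=2
Ev 6: PC=2 idx=0 pred=T actual=T -> ctr[0]=3
Ev 7: PC=3 idx=1 pred=N actual=N -> ctr[1]=0
Ev 8: PC=3 idx=1 pred=N actual=T -> ctr[1]=1
Ev 9: PC=3 idx=1 pred=N actual=T -> ctr[1]=2
Ev 10: PC=2 idx=0 pred=T actual=T -> ctr[0]=3
Ev 11: PC=3 idx=1 pred=T actual=T -> ctr[1]=3
Ev 12: PC=3 idx=1 pred=T actual=T -> ctr[1]=3
Ev 13: PC=2 idx=0 pred=T actual=T -> ctr[0]=3
Ev 14: PC=3 idx=1 pred=T actual=N -> ctr[1]=2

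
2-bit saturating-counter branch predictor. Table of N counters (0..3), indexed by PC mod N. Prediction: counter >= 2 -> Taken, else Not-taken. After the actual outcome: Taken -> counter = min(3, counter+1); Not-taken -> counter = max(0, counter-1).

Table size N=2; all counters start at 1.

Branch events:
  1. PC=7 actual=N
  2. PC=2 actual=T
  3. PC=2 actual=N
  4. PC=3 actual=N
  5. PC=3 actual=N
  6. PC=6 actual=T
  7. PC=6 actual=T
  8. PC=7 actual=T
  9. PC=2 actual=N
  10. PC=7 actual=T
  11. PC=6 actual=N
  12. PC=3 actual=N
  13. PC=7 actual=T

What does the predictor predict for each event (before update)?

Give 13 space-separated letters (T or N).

Ev 1: PC=7 idx=1 pred=N actual=N -> ctr[1]=0
Ev 2: PC=2 idx=0 pred=N actual=T -> ctr[0]=2
Ev 3: PC=2 idx=0 pred=T actual=N -> ctr[0]=1
Ev 4: PC=3 idx=1 pred=N actual=N -> ctr[1]=0
Ev 5: PC=3 idx=1 pred=N actual=N -> ctr[1]=0
Ev 6: PC=6 idx=0 pred=N actual=T -> ctr[0]=2
Ev 7: PC=6 idx=0 pred=T actual=T -> ctr[0]=3
Ev 8: PC=7 idx=1 pred=N actual=T -> ctr[1]=1
Ev 9: PC=2 idx=0 pred=T actual=N -> ctr[0]=2
Ev 10: PC=7 idx=1 pred=N actual=T -> ctr[1]=2
Ev 11: PC=6 idx=0 pred=T actual=N -> ctr[0]=1
Ev 12: PC=3 idx=1 pred=T actual=N -> ctr[1]=1
Ev 13: PC=7 idx=1 pred=N actual=T -> ctr[1]=2

Answer: N N T N N N T N T N T T N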